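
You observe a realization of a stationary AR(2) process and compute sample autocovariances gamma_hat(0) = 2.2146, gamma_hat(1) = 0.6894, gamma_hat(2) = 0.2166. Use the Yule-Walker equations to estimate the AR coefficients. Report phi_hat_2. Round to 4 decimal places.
\hat\phi_{2} = 0.0010

The Yule-Walker equations for an AR(p) process read, in matrix form,
  Gamma_p phi = r_p,   with   (Gamma_p)_{ij} = gamma(|i - j|),
                       (r_p)_i = gamma(i),   i,j = 1..p.
Substitute the sample gammas (Toeplitz matrix and right-hand side of size 2):
  Gamma_p = [[2.2146, 0.6894], [0.6894, 2.2146]]
  r_p     = [0.6894, 0.2166]
Written out:
  2.2146 phi_1 + 0.6894 phi_2 = 0.6894
  0.6894 phi_1 + 2.2146 phi_2 = 0.2166
Solve by Cramer's rule:
  det = gamma(0)^2 - gamma(1)^2 = (2.2146)^2 - (0.6894)^2 = 4.90445316 - 0.47527236 = 4.4291808
  phi_hat_1 = [gamma(1) gamma(0) - gamma(1) gamma(2)] / det = [(0.6894)(2.2146) - (0.6894)(0.2166)] / 4.4291808 = 1.3774212 / 4.4291808 = 0.311
  phi_hat_2 = [gamma(0) gamma(2) - gamma(1)^2] / det = [(2.2146)(0.2166) - (0.6894)^2] / 4.4291808 = 0.00441 / 4.4291808 = 0.001
So phi_hat = [0.3110, 0.0010].
Therefore phi_hat_2 = 0.0010.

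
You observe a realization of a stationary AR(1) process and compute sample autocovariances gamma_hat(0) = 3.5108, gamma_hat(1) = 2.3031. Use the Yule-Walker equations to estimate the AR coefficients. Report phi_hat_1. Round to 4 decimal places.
\hat\phi_{1} = 0.6560

The Yule-Walker equations for an AR(p) process read, in matrix form,
  Gamma_p phi = r_p,   with   (Gamma_p)_{ij} = gamma(|i - j|),
                       (r_p)_i = gamma(i),   i,j = 1..p.
Substitute the sample gammas (Toeplitz matrix and right-hand side of size 1):
  Gamma_p = [[3.5108]]
  r_p     = [2.3031]
With p = 1 this is the single equation gamma(0) phi_1 = gamma(1):
  phi_hat_1 = gamma(1) / gamma(0) = 2.3031 / 3.5108 = 0.6560.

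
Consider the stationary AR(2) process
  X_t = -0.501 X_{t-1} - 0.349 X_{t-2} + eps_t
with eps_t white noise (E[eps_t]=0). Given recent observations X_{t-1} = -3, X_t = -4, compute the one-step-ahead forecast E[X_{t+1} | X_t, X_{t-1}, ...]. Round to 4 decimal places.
E[X_{t+1} \mid \mathcal F_t] = 3.0510

For an AR(p) model X_t = c + sum_i phi_i X_{t-i} + eps_t, the
one-step-ahead conditional mean is
  E[X_{t+1} | X_t, ...] = c + sum_i phi_i X_{t+1-i}.
Substitute known values:
  E[X_{t+1} | ...] = (-0.501) * (-4) + (-0.349) * (-3)
                   = 3.0510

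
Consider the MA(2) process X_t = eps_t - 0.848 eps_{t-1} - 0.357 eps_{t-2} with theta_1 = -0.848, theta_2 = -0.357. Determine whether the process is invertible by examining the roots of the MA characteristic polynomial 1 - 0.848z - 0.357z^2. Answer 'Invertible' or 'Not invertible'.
\text{Not invertible}

The MA(q) characteristic polynomial is P(z) = 1 - 0.848z - 0.357z^2.
Invertibility requires all roots to lie outside the unit circle, i.e. |z| > 1 for every root.
Set 1 + (-0.848) z + (-0.357) z^2 = 0, i.e. a z^2 + b z + c = 0 with a = -0.357, b = -0.848, c = 1.
Discriminant D = b^2 - 4ac = (-0.848)^2 - 4*(-0.357)*1 = 0.719104 - (-1.428) = 2.147104.
D >= 0, so the roots are real: z = (-b +/- sqrt(D)) / (2a) = (0.848 +/- 1.4653) / (-0.714).
  z_1 = (0.848 + 1.4653) / (-0.714) = -3.2399,   |z_1| = 3.2399.
  z_2 = (0.848 - 1.4653) / (-0.714) = 0.8646,   |z_2| = 0.8646.
Moduli of all roots: 3.2399, 0.8646.
All moduli strictly greater than 1? No.
Verdict: Not invertible.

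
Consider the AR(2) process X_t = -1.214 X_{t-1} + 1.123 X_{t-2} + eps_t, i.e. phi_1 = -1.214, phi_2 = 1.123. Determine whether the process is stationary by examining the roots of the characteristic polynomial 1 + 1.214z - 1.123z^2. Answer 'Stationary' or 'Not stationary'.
\text{Not stationary}

The AR(p) characteristic polynomial is P(z) = 1 + 1.214z - 1.123z^2.
Stationarity requires all roots to lie outside the unit circle, i.e. |z| > 1 for every root.
Set 1 + (1.214) z + (-1.123) z^2 = 0, i.e. a z^2 + b z + c = 0 with a = -1.123, b = 1.214, c = 1.
Discriminant D = b^2 - 4ac = (1.214)^2 - 4*(-1.123)*1 = 1.473796 - (-4.492) = 5.965796.
D >= 0, so the roots are real: z = (-b +/- sqrt(D)) / (2a) = (-1.214 +/- 2.442498) / (-2.246).
  z_1 = (-1.214 + 2.442498) / (-2.246) = -0.547,   |z_1| = 0.547.
  z_2 = (-1.214 - 2.442498) / (-2.246) = 1.628,   |z_2| = 1.628.
Moduli of all roots: 0.5470, 1.6280.
All moduli strictly greater than 1? No.
Verdict: Not stationary.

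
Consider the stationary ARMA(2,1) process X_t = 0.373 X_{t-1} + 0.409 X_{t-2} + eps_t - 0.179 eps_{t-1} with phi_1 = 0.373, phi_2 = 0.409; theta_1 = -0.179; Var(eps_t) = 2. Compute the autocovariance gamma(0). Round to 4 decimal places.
\gamma(0) = 3.2178

Multiply the model equation by X_{t-k} and take expectations. With theta_0 = psi_0 = 1 and psi_j the MA(infinity) weights, this gives
  gamma(k) - sum_i phi_i gamma(k-i) = c_k,
  c_k = sigma^2 * sum_{j=k..q} theta_j psi_{j-k}   (c_k = 0 for k > q),
using gamma(-m) = gamma(m).
psi-weights needed (psi_j = theta_j + sum_i phi_i psi_{j-i}):
  psi_1 = theta_1 + phi_1 = -0.179 + (0.373) = 0.194
Right-hand sides:
  c_0 = sigma^2 (1 + theta_1 psi_1) = 2 * (1 + (-0.179)(0.194)) = 2 * 0.965274 = 1.930548
  c_1 = sigma^2 theta_1 = 2 * (-0.179) = -0.358
  c_2 = 0
Equations for k = 0, 1, 2 (AR order 2, c_2 = 0):
  (E0) gamma(0) = phi_1 gamma(1) + phi_2 gamma(2) + c_0
  (E1) gamma(1) = phi_1 gamma(0) + phi_2 gamma(1) + c_1
  (E2) gamma(2) = phi_1 gamma(1) + phi_2 gamma(0)
From (E1): gamma(1) = A gamma(0) + B with
  A = phi_1 / (1 - phi_2) = 0.373 / 0.591 = 0.631134,   B = c_1 / (1 - phi_2) = -0.358 / 0.591 = -0.605753.
Insert (E2) into (E0): gamma(0) (1 - phi_2^2) = phi_1 (1 + phi_2) gamma(1) + c_0.
  phi_1 (1 + phi_2) = (0.373)(1.409) = 0.525557,   1 - phi_2^2 = 0.832719.
Replace gamma(1) by A gamma(0) + B and collect gamma(0):
  gamma(0) [0.832719 - (0.525557)(0.631134)] = (0.525557)(-0.605753) + 1.930548
  gamma(0) * 0.501022 = 1.61219
  gamma(0) = 1.61219 / 0.501022 = 3.217802.
Therefore gamma(0) = 3.2178 (to 4 decimal places).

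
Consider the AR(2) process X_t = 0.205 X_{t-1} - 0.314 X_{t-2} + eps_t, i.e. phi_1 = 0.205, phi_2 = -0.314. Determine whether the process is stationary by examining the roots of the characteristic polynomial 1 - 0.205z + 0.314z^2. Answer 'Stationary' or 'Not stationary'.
\text{Stationary}

The AR(p) characteristic polynomial is P(z) = 1 - 0.205z + 0.314z^2.
Stationarity requires all roots to lie outside the unit circle, i.e. |z| > 1 for every root.
Set 1 + (-0.205) z + (0.314) z^2 = 0, i.e. a z^2 + b z + c = 0 with a = 0.314, b = -0.205, c = 1.
Discriminant D = b^2 - 4ac = (-0.205)^2 - 4*(0.314)*1 = 0.042025 - (1.256) = -1.213975.
D < 0, so the roots are the complex-conjugate pair z = (-b +/- i sqrt(-D)) / (2a) = 0.3264 +/- 1.7545i.
For a conjugate pair |z|^2 = z * conj(z) = (product of roots) = c/a = 1/(0.314) = 3.184713, so |z| = sqrt(3.184713) = 1.7846 for both roots.
Moduli of all roots: 1.7846, 1.7846.
All moduli strictly greater than 1? Yes.
Verdict: Stationary.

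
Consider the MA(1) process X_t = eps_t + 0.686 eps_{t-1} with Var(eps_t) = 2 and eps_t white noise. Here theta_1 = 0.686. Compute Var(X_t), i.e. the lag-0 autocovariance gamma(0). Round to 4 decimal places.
\gamma(0) = 2.9412

For an MA(q) process X_t = eps_t + sum_i theta_i eps_{t-i} with
Var(eps_t) = sigma^2, the variance is
  gamma(0) = sigma^2 * (1 + sum_i theta_i^2).
  sum_i theta_i^2 = (0.686)^2 = 0.470596.
  gamma(0) = 2 * (1 + 0.470596) = 2 * 1.470596 = 2.941192, which rounds to 2.9412.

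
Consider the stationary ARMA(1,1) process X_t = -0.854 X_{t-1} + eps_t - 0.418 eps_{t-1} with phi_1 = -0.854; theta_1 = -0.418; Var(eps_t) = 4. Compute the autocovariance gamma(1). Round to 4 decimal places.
\gamma(1) = -25.5068

Multiply the model equation by X_{t-k} and take expectations. With theta_0 = psi_0 = 1 and psi_j the MA(infinity) weights, this gives
  gamma(k) - sum_i phi_i gamma(k-i) = c_k,
  c_k = sigma^2 * sum_{j=k..q} theta_j psi_{j-k}   (c_k = 0 for k > q),
using gamma(-m) = gamma(m).
psi-weights needed (psi_j = theta_j + sum_i phi_i psi_{j-i}):
  psi_1 = theta_1 + phi_1 = -0.418 + (-0.854) = -1.272
Right-hand sides:
  c_0 = sigma^2 (1 + theta_1 psi_1) = 4 * (1 + (-0.418)(-1.272)) = 4 * 1.531696 = 6.126784
  c_1 = sigma^2 theta_1 = 4 * (-0.418) = -1.672
  c_2 = 0
Equations for k = 0 and k = 1 (AR order 1):
  gamma(0) = phi_1 gamma(1) + c_0
  gamma(1) = phi_1 gamma(0) + c_1
Substituting the second into the first: gamma(0) (1 - phi_1^2) = c_0 + phi_1 c_1, so
  gamma(0) = (c_0 + phi_1 c_1) / (1 - phi_1^2) = (6.126784 + (-0.854)(-1.672)) / (1 - (-0.854)^2) = 7.554672 / 0.270684 = 27.909562.
  gamma(1) = phi_1 gamma(0) + c_1 = (-0.854)(27.909562) + (-1.672) = -25.506766.
Therefore gamma(1) = -25.5068 (to 4 decimal places).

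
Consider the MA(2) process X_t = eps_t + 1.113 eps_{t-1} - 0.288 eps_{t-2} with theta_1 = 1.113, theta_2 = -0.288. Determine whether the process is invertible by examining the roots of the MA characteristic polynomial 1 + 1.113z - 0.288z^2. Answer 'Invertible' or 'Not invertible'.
\text{Not invertible}

The MA(q) characteristic polynomial is P(z) = 1 + 1.113z - 0.288z^2.
Invertibility requires all roots to lie outside the unit circle, i.e. |z| > 1 for every root.
Set 1 + (1.113) z + (-0.288) z^2 = 0, i.e. a z^2 + b z + c = 0 with a = -0.288, b = 1.113, c = 1.
Discriminant D = b^2 - 4ac = (1.113)^2 - 4*(-0.288)*1 = 1.238769 - (-1.152) = 2.390769.
D >= 0, so the roots are real: z = (-b +/- sqrt(D)) / (2a) = (-1.113 +/- 1.546211) / (-0.576).
  z_1 = (-1.113 + 1.546211) / (-0.576) = -0.7521,   |z_1| = 0.7521.
  z_2 = (-1.113 - 1.546211) / (-0.576) = 4.6167,   |z_2| = 4.6167.
Moduli of all roots: 0.7521, 4.6167.
All moduli strictly greater than 1? No.
Verdict: Not invertible.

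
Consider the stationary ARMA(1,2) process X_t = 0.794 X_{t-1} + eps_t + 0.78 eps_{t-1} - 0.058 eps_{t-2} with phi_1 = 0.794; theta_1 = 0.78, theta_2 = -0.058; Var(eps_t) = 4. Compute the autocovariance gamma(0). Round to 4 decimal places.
\gamma(0) = 29.2824

Multiply the model equation by X_{t-k} and take expectations. With theta_0 = psi_0 = 1 and psi_j the MA(infinity) weights, this gives
  gamma(k) - sum_i phi_i gamma(k-i) = c_k,
  c_k = sigma^2 * sum_{j=k..q} theta_j psi_{j-k}   (c_k = 0 for k > q),
using gamma(-m) = gamma(m).
psi-weights needed (psi_j = theta_j + sum_i phi_i psi_{j-i}):
  psi_1 = theta_1 + phi_1 = 0.78 + (0.794) = 1.574
  psi_2 = theta_2 + phi_1 psi_1 = -0.058 + (0.794)(1.574) = 1.191756
Right-hand sides:
  c_0 = sigma^2 (1 + theta_1 psi_1 + theta_2 psi_2) = 4 * (1 + (0.78)(1.574) + (-0.058)(1.191756)) = 4 * 2.158598 = 8.634393
  c_1 = sigma^2 (theta_1 + theta_2 psi_1) = 4 * (0.78 + (-0.058)(1.574)) = 2.754832
  c_2 = sigma^2 theta_2 = 4 * (-0.058) = -0.232
Equations for k = 0 and k = 1 (AR order 1):
  gamma(0) = phi_1 gamma(1) + c_0
  gamma(1) = phi_1 gamma(0) + c_1
Substituting the second into the first: gamma(0) (1 - phi_1^2) = c_0 + phi_1 c_1, so
  gamma(0) = (c_0 + phi_1 c_1) / (1 - phi_1^2) = (8.634393 + (0.794)(2.754832)) / (1 - (0.794)^2) = 10.821729 / 0.369564 = 29.282423.
Therefore gamma(0) = 29.2824 (to 4 decimal places).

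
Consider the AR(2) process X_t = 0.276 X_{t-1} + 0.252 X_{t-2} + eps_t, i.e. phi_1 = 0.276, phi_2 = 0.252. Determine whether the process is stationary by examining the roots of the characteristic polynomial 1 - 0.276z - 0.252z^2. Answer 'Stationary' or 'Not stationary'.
\text{Stationary}

The AR(p) characteristic polynomial is P(z) = 1 - 0.276z - 0.252z^2.
Stationarity requires all roots to lie outside the unit circle, i.e. |z| > 1 for every root.
Set 1 + (-0.276) z + (-0.252) z^2 = 0, i.e. a z^2 + b z + c = 0 with a = -0.252, b = -0.276, c = 1.
Discriminant D = b^2 - 4ac = (-0.276)^2 - 4*(-0.252)*1 = 0.076176 - (-1.008) = 1.084176.
D >= 0, so the roots are real: z = (-b +/- sqrt(D)) / (2a) = (0.276 +/- 1.041238) / (-0.504).
  z_1 = (0.276 + 1.041238) / (-0.504) = -2.6136,   |z_1| = 2.6136.
  z_2 = (0.276 - 1.041238) / (-0.504) = 1.5183,   |z_2| = 1.5183.
Moduli of all roots: 2.6136, 1.5183.
All moduli strictly greater than 1? Yes.
Verdict: Stationary.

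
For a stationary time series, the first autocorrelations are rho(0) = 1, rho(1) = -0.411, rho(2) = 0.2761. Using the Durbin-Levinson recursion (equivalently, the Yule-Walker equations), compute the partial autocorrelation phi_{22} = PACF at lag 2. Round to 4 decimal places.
\phi_{22} = 0.1290

The PACF at lag k is phi_{kk}, the last component of the solution
to the Yule-Walker system G_k phi = r_k where
  (G_k)_{ij} = rho(|i - j|), (r_k)_i = rho(i), i,j = 1..k.
Equivalently, Durbin-Levinson gives phi_{kk} iteratively:
  phi_{11} = rho(1)
  phi_{kk} = [rho(k) - sum_{j=1..k-1} phi_{k-1,j} rho(k-j)]
            / [1 - sum_{j=1..k-1} phi_{k-1,j} rho(j)],
  phi_{k,j} = phi_{k-1,j} - phi_{kk} phi_{k-1,k-j},  j = 1..k-1.
Step k = 1:
  phi_11 = rho(1) = -0.411.
Step k = 2:
  phi_22 = [rho(2) - phi_11 rho(1)] / [1 - phi_11 rho(1)] = [0.2761 - (-0.411)(-0.411)] / [1 - (-0.411)(-0.411)]
         = 0.107179 / 0.831079 = 0.129.
Therefore phi_{22} = 0.1290.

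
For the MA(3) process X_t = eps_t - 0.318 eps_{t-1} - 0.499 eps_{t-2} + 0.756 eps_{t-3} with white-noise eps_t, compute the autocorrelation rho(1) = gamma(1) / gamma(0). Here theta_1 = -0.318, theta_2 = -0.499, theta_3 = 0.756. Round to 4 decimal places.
\rho(1) = -0.2792

For an MA(q) process with theta_0 = 1, the autocovariance is
  gamma(k) = sigma^2 * sum_{i=0..q-k} theta_i * theta_{i+k},
and rho(k) = gamma(k) / gamma(0). Sigma^2 cancels.
  numerator   = (1)*(-0.318) + (-0.318)*(-0.499) + (-0.499)*(0.756) = -0.536562.
  denominator = (1)^2 + (-0.318)^2 + (-0.499)^2 + (0.756)^2 = 1.921661.
  rho(1) = -0.536562 / 1.921661 = -0.2792.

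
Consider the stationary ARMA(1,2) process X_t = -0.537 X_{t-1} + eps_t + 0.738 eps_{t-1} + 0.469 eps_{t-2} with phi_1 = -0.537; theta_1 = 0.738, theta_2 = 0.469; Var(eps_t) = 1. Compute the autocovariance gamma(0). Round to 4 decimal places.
\gamma(0) = 1.2236

Multiply the model equation by X_{t-k} and take expectations. With theta_0 = psi_0 = 1 and psi_j the MA(infinity) weights, this gives
  gamma(k) - sum_i phi_i gamma(k-i) = c_k,
  c_k = sigma^2 * sum_{j=k..q} theta_j psi_{j-k}   (c_k = 0 for k > q),
using gamma(-m) = gamma(m).
psi-weights needed (psi_j = theta_j + sum_i phi_i psi_{j-i}):
  psi_1 = theta_1 + phi_1 = 0.738 + (-0.537) = 0.201
  psi_2 = theta_2 + phi_1 psi_1 = 0.469 + (-0.537)(0.201) = 0.361063
Right-hand sides:
  c_0 = sigma^2 (1 + theta_1 psi_1 + theta_2 psi_2) = 1 * (1 + (0.738)(0.201) + (0.469)(0.361063)) = 1 * 1.317677 = 1.317677
  c_1 = sigma^2 (theta_1 + theta_2 psi_1) = 1 * (0.738 + (0.469)(0.201)) = 0.832269
  c_2 = sigma^2 theta_2 = 1 * (0.469) = 0.469
Equations for k = 0 and k = 1 (AR order 1):
  gamma(0) = phi_1 gamma(1) + c_0
  gamma(1) = phi_1 gamma(0) + c_1
Substituting the second into the first: gamma(0) (1 - phi_1^2) = c_0 + phi_1 c_1, so
  gamma(0) = (c_0 + phi_1 c_1) / (1 - phi_1^2) = (1.317677 + (-0.537)(0.832269)) / (1 - (-0.537)^2) = 0.870748 / 0.711631 = 1.223595.
Therefore gamma(0) = 1.2236 (to 4 decimal places).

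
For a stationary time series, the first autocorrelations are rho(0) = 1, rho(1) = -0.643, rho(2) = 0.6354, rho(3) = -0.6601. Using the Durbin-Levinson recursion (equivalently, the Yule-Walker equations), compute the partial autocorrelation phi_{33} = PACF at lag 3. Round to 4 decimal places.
\phi_{33} = -0.3240

The PACF at lag k is phi_{kk}, the last component of the solution
to the Yule-Walker system G_k phi = r_k where
  (G_k)_{ij} = rho(|i - j|), (r_k)_i = rho(i), i,j = 1..k.
Equivalently, Durbin-Levinson gives phi_{kk} iteratively:
  phi_{11} = rho(1)
  phi_{kk} = [rho(k) - sum_{j=1..k-1} phi_{k-1,j} rho(k-j)]
            / [1 - sum_{j=1..k-1} phi_{k-1,j} rho(j)],
  phi_{k,j} = phi_{k-1,j} - phi_{kk} phi_{k-1,k-j},  j = 1..k-1.
Step k = 1:
  phi_11 = rho(1) = -0.643.
Step k = 2:
  phi_22 = [rho(2) - phi_11 rho(1)] / [1 - phi_11 rho(1)] = [0.6354 - (-0.643)(-0.643)] / [1 - (-0.643)(-0.643)]
         = 0.221951 / 0.586551 = 0.3784.
  Update: phi_21 = phi_11 - phi_22 phi_11 = -0.643 - (0.3784)(-0.643) = -0.399689.
Step k = 3:
  phi_33 = [rho(3) - phi_21 rho(2) - phi_22 rho(1)] / [1 - phi_21 rho(1) - phi_22 rho(2)]
    numerator   = -0.6601 - (-0.399689)(0.6354) - (0.3784)(-0.643) = -0.1628265
    denominator = 1 - (-0.399689)(-0.643) - (0.3784)(0.6354) = 0.5025647
  phi_33 = -0.1628265 / 0.5025647 = -0.324.
Therefore phi_{33} = -0.3240.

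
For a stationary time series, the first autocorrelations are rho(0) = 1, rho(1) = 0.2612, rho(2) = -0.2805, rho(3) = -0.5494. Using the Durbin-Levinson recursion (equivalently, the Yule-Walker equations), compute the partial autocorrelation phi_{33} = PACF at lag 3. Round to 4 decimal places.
\phi_{33} = -0.4380

The PACF at lag k is phi_{kk}, the last component of the solution
to the Yule-Walker system G_k phi = r_k where
  (G_k)_{ij} = rho(|i - j|), (r_k)_i = rho(i), i,j = 1..k.
Equivalently, Durbin-Levinson gives phi_{kk} iteratively:
  phi_{11} = rho(1)
  phi_{kk} = [rho(k) - sum_{j=1..k-1} phi_{k-1,j} rho(k-j)]
            / [1 - sum_{j=1..k-1} phi_{k-1,j} rho(j)],
  phi_{k,j} = phi_{k-1,j} - phi_{kk} phi_{k-1,k-j},  j = 1..k-1.
Step k = 1:
  phi_11 = rho(1) = 0.2612.
Step k = 2:
  phi_22 = [rho(2) - phi_11 rho(1)] / [1 - phi_11 rho(1)] = [-0.2805 - (0.2612)(0.2612)] / [1 - (0.2612)(0.2612)]
         = -0.34872544 / 0.93177456 = -0.374259.
  Update: phi_21 = phi_11 - phi_22 phi_11 = 0.2612 - (-0.374259)(0.2612) = 0.358957.
Step k = 3:
  phi_33 = [rho(3) - phi_21 rho(2) - phi_22 rho(1)] / [1 - phi_21 rho(1) - phi_22 rho(2)]
    numerator   = -0.5494 - (0.358957)(-0.2805) - (-0.374259)(0.2612) = -0.35095611
    denominator = 1 - (0.358957)(0.2612) - (-0.374259)(-0.2805) = 0.80126077
  phi_33 = -0.35095611 / 0.80126077 = -0.438.
Therefore phi_{33} = -0.4380.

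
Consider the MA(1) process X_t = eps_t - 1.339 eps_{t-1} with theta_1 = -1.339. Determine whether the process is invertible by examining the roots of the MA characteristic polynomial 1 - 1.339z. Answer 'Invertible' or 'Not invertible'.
\text{Not invertible}

The MA(q) characteristic polynomial is P(z) = 1 - 1.339z.
Invertibility requires all roots to lie outside the unit circle, i.e. |z| > 1 for every root.
This is linear in z: 1 + (-1.339) z = 0  =>  z = -1/(-1.339) = 0.746826,  |z| = 0.746826.
Moduli of all roots: 0.7468.
All moduli strictly greater than 1? No.
Verdict: Not invertible.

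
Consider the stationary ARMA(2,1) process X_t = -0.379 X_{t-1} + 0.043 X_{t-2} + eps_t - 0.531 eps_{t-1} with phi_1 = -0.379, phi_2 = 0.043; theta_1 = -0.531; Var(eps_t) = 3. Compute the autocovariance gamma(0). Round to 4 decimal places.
\gamma(0) = 6.0689

Multiply the model equation by X_{t-k} and take expectations. With theta_0 = psi_0 = 1 and psi_j the MA(infinity) weights, this gives
  gamma(k) - sum_i phi_i gamma(k-i) = c_k,
  c_k = sigma^2 * sum_{j=k..q} theta_j psi_{j-k}   (c_k = 0 for k > q),
using gamma(-m) = gamma(m).
psi-weights needed (psi_j = theta_j + sum_i phi_i psi_{j-i}):
  psi_1 = theta_1 + phi_1 = -0.531 + (-0.379) = -0.91
Right-hand sides:
  c_0 = sigma^2 (1 + theta_1 psi_1) = 3 * (1 + (-0.531)(-0.91)) = 3 * 1.48321 = 4.44963
  c_1 = sigma^2 theta_1 = 3 * (-0.531) = -1.593
  c_2 = 0
Equations for k = 0, 1, 2 (AR order 2, c_2 = 0):
  (E0) gamma(0) = phi_1 gamma(1) + phi_2 gamma(2) + c_0
  (E1) gamma(1) = phi_1 gamma(0) + phi_2 gamma(1) + c_1
  (E2) gamma(2) = phi_1 gamma(1) + phi_2 gamma(0)
From (E1): gamma(1) = A gamma(0) + B with
  A = phi_1 / (1 - phi_2) = -0.379 / 0.957 = -0.396029,   B = c_1 / (1 - phi_2) = -1.593 / 0.957 = -1.664577.
Insert (E2) into (E0): gamma(0) (1 - phi_2^2) = phi_1 (1 + phi_2) gamma(1) + c_0.
  phi_1 (1 + phi_2) = (-0.379)(1.043) = -0.395297,   1 - phi_2^2 = 0.998151.
Replace gamma(1) by A gamma(0) + B and collect gamma(0):
  gamma(0) [0.998151 - (-0.395297)(-0.396029)] = (-0.395297)(-1.664577) + 4.44963
  gamma(0) * 0.841602 = 5.107632
  gamma(0) = 5.107632 / 0.841602 = 6.068941.
Therefore gamma(0) = 6.0689 (to 4 decimal places).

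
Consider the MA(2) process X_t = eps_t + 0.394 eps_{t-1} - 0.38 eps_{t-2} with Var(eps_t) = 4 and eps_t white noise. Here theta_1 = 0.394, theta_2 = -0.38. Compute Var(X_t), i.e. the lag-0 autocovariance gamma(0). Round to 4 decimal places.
\gamma(0) = 5.1985

For an MA(q) process X_t = eps_t + sum_i theta_i eps_{t-i} with
Var(eps_t) = sigma^2, the variance is
  gamma(0) = sigma^2 * (1 + sum_i theta_i^2).
  sum_i theta_i^2 = (0.394)^2 + (-0.38)^2 = 0.155236 + 0.1444 = 0.299636.
  gamma(0) = 4 * (1 + 0.299636) = 4 * 1.299636 = 5.198544, which rounds to 5.1985.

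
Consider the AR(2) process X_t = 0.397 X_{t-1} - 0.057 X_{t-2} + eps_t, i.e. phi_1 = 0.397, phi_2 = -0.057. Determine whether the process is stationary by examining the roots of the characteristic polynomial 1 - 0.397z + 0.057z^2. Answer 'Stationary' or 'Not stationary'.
\text{Stationary}

The AR(p) characteristic polynomial is P(z) = 1 - 0.397z + 0.057z^2.
Stationarity requires all roots to lie outside the unit circle, i.e. |z| > 1 for every root.
Set 1 + (-0.397) z + (0.057) z^2 = 0, i.e. a z^2 + b z + c = 0 with a = 0.057, b = -0.397, c = 1.
Discriminant D = b^2 - 4ac = (-0.397)^2 - 4*(0.057)*1 = 0.157609 - (0.228) = -0.070391.
D < 0, so the roots are the complex-conjugate pair z = (-b +/- i sqrt(-D)) / (2a) = 3.4825 +/- 2.3273i.
For a conjugate pair |z|^2 = z * conj(z) = (product of roots) = c/a = 1/(0.057) = 17.54386, so |z| = sqrt(17.54386) = 4.1885 for both roots.
Moduli of all roots: 4.1885, 4.1885.
All moduli strictly greater than 1? Yes.
Verdict: Stationary.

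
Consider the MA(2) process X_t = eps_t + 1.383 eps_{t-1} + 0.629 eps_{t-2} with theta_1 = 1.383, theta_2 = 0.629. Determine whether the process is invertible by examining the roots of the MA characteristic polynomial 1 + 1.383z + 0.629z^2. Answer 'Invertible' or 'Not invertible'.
\text{Invertible}

The MA(q) characteristic polynomial is P(z) = 1 + 1.383z + 0.629z^2.
Invertibility requires all roots to lie outside the unit circle, i.e. |z| > 1 for every root.
Set 1 + (1.383) z + (0.629) z^2 = 0, i.e. a z^2 + b z + c = 0 with a = 0.629, b = 1.383, c = 1.
Discriminant D = b^2 - 4ac = (1.383)^2 - 4*(0.629)*1 = 1.912689 - (2.516) = -0.603311.
D < 0, so the roots are the complex-conjugate pair z = (-b +/- i sqrt(-D)) / (2a) = -1.0994 +/- 0.6174i.
For a conjugate pair |z|^2 = z * conj(z) = (product of roots) = c/a = 1/(0.629) = 1.589825, so |z| = sqrt(1.589825) = 1.2609 for both roots.
Moduli of all roots: 1.2609, 1.2609.
All moduli strictly greater than 1? Yes.
Verdict: Invertible.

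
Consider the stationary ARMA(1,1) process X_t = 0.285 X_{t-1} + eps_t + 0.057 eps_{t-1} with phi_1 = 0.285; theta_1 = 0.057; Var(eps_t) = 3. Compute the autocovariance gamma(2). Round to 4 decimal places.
\gamma(2) = 0.3234

Multiply the model equation by X_{t-k} and take expectations. With theta_0 = psi_0 = 1 and psi_j the MA(infinity) weights, this gives
  gamma(k) - sum_i phi_i gamma(k-i) = c_k,
  c_k = sigma^2 * sum_{j=k..q} theta_j psi_{j-k}   (c_k = 0 for k > q),
using gamma(-m) = gamma(m).
psi-weights needed (psi_j = theta_j + sum_i phi_i psi_{j-i}):
  psi_1 = theta_1 + phi_1 = 0.057 + (0.285) = 0.342
Right-hand sides:
  c_0 = sigma^2 (1 + theta_1 psi_1) = 3 * (1 + (0.057)(0.342)) = 3 * 1.019494 = 3.058482
  c_1 = sigma^2 theta_1 = 3 * (0.057) = 0.171
  c_2 = 0
Equations for k = 0 and k = 1 (AR order 1):
  gamma(0) = phi_1 gamma(1) + c_0
  gamma(1) = phi_1 gamma(0) + c_1
Substituting the second into the first: gamma(0) (1 - phi_1^2) = c_0 + phi_1 c_1, so
  gamma(0) = (c_0 + phi_1 c_1) / (1 - phi_1^2) = (3.058482 + (0.285)(0.171)) / (1 - (0.285)^2) = 3.107217 / 0.918775 = 3.381913.
  gamma(1) = phi_1 gamma(0) + c_1 = (0.285)(3.381913) + (0.171) = 1.134845.
For k = 2 (> q): gamma(2) = phi_1 gamma(1) = (0.285)(1.134845) = 0.323431.
Therefore gamma(2) = 0.3234 (to 4 decimal places).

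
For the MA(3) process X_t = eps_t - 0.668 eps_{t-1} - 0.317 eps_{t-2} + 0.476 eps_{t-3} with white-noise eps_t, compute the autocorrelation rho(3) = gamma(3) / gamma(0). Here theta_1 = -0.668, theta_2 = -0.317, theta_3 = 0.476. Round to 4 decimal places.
\rho(3) = 0.2684

For an MA(q) process with theta_0 = 1, the autocovariance is
  gamma(k) = sigma^2 * sum_{i=0..q-k} theta_i * theta_{i+k},
and rho(k) = gamma(k) / gamma(0). Sigma^2 cancels.
  numerator   = (1)*(0.476) = 0.476.
  denominator = (1)^2 + (-0.668)^2 + (-0.317)^2 + (0.476)^2 = 1.773289.
  rho(3) = 0.476 / 1.773289 = 0.2684.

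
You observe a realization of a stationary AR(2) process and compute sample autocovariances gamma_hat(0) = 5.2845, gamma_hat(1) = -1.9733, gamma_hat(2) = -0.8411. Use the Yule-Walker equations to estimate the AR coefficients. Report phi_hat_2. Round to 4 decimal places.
\hat\phi_{2} = -0.3470

The Yule-Walker equations for an AR(p) process read, in matrix form,
  Gamma_p phi = r_p,   with   (Gamma_p)_{ij} = gamma(|i - j|),
                       (r_p)_i = gamma(i),   i,j = 1..p.
Substitute the sample gammas (Toeplitz matrix and right-hand side of size 2):
  Gamma_p = [[5.2845, -1.9733], [-1.9733, 5.2845]]
  r_p     = [-1.9733, -0.8411]
Written out:
  5.2845 phi_1 - 1.9733 phi_2 = -1.9733
  -1.9733 phi_1 + 5.2845 phi_2 = -0.8411
Solve by Cramer's rule:
  det = gamma(0)^2 - gamma(1)^2 = (5.2845)^2 - (-1.9733)^2 = 27.92594025 - 3.89391289 = 24.03202736
  phi_hat_1 = [gamma(1) gamma(0) - gamma(1) gamma(2)] / det = [(-1.9733)(5.2845) - (-1.9733)(-0.8411)] / 24.03202736 = -12.08764648 / 24.03202736 = -0.503
  phi_hat_2 = [gamma(0) gamma(2) - gamma(1)^2] / det = [(5.2845)(-0.8411) - (-1.9733)^2] / 24.03202736 = -8.33870584 / 24.03202736 = -0.347
So phi_hat = [-0.5030, -0.3470].
Therefore phi_hat_2 = -0.3470.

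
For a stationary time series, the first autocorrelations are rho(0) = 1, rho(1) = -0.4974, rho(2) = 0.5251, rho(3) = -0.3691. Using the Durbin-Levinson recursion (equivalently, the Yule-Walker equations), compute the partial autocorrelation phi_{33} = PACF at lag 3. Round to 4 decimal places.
\phi_{33} = -0.0319

The PACF at lag k is phi_{kk}, the last component of the solution
to the Yule-Walker system G_k phi = r_k where
  (G_k)_{ij} = rho(|i - j|), (r_k)_i = rho(i), i,j = 1..k.
Equivalently, Durbin-Levinson gives phi_{kk} iteratively:
  phi_{11} = rho(1)
  phi_{kk} = [rho(k) - sum_{j=1..k-1} phi_{k-1,j} rho(k-j)]
            / [1 - sum_{j=1..k-1} phi_{k-1,j} rho(j)],
  phi_{k,j} = phi_{k-1,j} - phi_{kk} phi_{k-1,k-j},  j = 1..k-1.
Step k = 1:
  phi_11 = rho(1) = -0.4974.
Step k = 2:
  phi_22 = [rho(2) - phi_11 rho(1)] / [1 - phi_11 rho(1)] = [0.5251 - (-0.4974)(-0.4974)] / [1 - (-0.4974)(-0.4974)]
         = 0.27769324 / 0.75259324 = 0.368982.
  Update: phi_21 = phi_11 - phi_22 phi_11 = -0.4974 - (0.368982)(-0.4974) = -0.313868.
Step k = 3:
  phi_33 = [rho(3) - phi_21 rho(2) - phi_22 rho(1)] / [1 - phi_21 rho(1) - phi_22 rho(2)]
    numerator   = -0.3691 - (-0.313868)(0.5251) - (0.368982)(-0.4974) = -0.02075612
    denominator = 1 - (-0.313868)(-0.4974) - (0.368982)(0.5251) = 0.65012948
  phi_33 = -0.02075612 / 0.65012948 = -0.0319.
Therefore phi_{33} = -0.0319.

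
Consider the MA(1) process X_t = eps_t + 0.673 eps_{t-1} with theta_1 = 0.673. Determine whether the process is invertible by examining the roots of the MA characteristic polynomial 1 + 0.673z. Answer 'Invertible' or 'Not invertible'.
\text{Invertible}

The MA(q) characteristic polynomial is P(z) = 1 + 0.673z.
Invertibility requires all roots to lie outside the unit circle, i.e. |z| > 1 for every root.
This is linear in z: 1 + (0.673) z = 0  =>  z = -1/(0.673) = -1.485884,  |z| = 1.485884.
Moduli of all roots: 1.4859.
All moduli strictly greater than 1? Yes.
Verdict: Invertible.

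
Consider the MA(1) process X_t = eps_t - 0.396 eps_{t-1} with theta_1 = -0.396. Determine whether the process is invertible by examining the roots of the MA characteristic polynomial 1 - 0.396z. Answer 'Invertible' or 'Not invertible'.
\text{Invertible}

The MA(q) characteristic polynomial is P(z) = 1 - 0.396z.
Invertibility requires all roots to lie outside the unit circle, i.e. |z| > 1 for every root.
This is linear in z: 1 + (-0.396) z = 0  =>  z = -1/(-0.396) = 2.525253,  |z| = 2.525253.
Moduli of all roots: 2.5253.
All moduli strictly greater than 1? Yes.
Verdict: Invertible.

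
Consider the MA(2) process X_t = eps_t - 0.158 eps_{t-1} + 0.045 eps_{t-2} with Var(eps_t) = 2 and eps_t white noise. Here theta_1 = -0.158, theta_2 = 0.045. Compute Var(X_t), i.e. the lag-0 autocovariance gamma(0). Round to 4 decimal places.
\gamma(0) = 2.0540

For an MA(q) process X_t = eps_t + sum_i theta_i eps_{t-i} with
Var(eps_t) = sigma^2, the variance is
  gamma(0) = sigma^2 * (1 + sum_i theta_i^2).
  sum_i theta_i^2 = (-0.158)^2 + (0.045)^2 = 0.024964 + 0.002025 = 0.026989.
  gamma(0) = 2 * (1 + 0.026989) = 2 * 1.026989 = 2.053978, which rounds to 2.0540.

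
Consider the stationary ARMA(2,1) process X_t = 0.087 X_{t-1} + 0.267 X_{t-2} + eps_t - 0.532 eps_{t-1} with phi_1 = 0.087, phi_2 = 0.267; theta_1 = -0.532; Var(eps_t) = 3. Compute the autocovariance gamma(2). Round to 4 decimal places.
\gamma(2) = 0.8616

Multiply the model equation by X_{t-k} and take expectations. With theta_0 = psi_0 = 1 and psi_j the MA(infinity) weights, this gives
  gamma(k) - sum_i phi_i gamma(k-i) = c_k,
  c_k = sigma^2 * sum_{j=k..q} theta_j psi_{j-k}   (c_k = 0 for k > q),
using gamma(-m) = gamma(m).
psi-weights needed (psi_j = theta_j + sum_i phi_i psi_{j-i}):
  psi_1 = theta_1 + phi_1 = -0.532 + (0.087) = -0.445
Right-hand sides:
  c_0 = sigma^2 (1 + theta_1 psi_1) = 3 * (1 + (-0.532)(-0.445)) = 3 * 1.23674 = 3.71022
  c_1 = sigma^2 theta_1 = 3 * (-0.532) = -1.596
  c_2 = 0
Equations for k = 0, 1, 2 (AR order 2, c_2 = 0):
  (E0) gamma(0) = phi_1 gamma(1) + phi_2 gamma(2) + c_0
  (E1) gamma(1) = phi_1 gamma(0) + phi_2 gamma(1) + c_1
  (E2) gamma(2) = phi_1 gamma(1) + phi_2 gamma(0)
From (E1): gamma(1) = A gamma(0) + B with
  A = phi_1 / (1 - phi_2) = 0.087 / 0.733 = 0.11869,   B = c_1 / (1 - phi_2) = -1.596 / 0.733 = -2.177353.
Insert (E2) into (E0): gamma(0) (1 - phi_2^2) = phi_1 (1 + phi_2) gamma(1) + c_0.
  phi_1 (1 + phi_2) = (0.087)(1.267) = 0.110229,   1 - phi_2^2 = 0.928711.
Replace gamma(1) by A gamma(0) + B and collect gamma(0):
  gamma(0) [0.928711 - (0.110229)(0.11869)] = (0.110229)(-2.177353) + 3.71022
  gamma(0) * 0.915628 = 3.470213
  gamma(0) = 3.470213 / 0.915628 = 3.789981.
  gamma(1) = A gamma(0) + B = (0.11869)(3.789981) + (-2.177353) = -1.727519.
  gamma(2) = phi_1 gamma(1) + phi_2 gamma(0) = (0.087)(-1.727519) + (0.267)(3.789981) = 0.861631.
Therefore gamma(2) = 0.8616 (to 4 decimal places).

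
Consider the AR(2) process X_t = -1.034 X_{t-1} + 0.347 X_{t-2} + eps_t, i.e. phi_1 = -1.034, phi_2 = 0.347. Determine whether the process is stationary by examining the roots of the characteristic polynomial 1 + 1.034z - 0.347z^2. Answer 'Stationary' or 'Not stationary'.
\text{Not stationary}

The AR(p) characteristic polynomial is P(z) = 1 + 1.034z - 0.347z^2.
Stationarity requires all roots to lie outside the unit circle, i.e. |z| > 1 for every root.
Set 1 + (1.034) z + (-0.347) z^2 = 0, i.e. a z^2 + b z + c = 0 with a = -0.347, b = 1.034, c = 1.
Discriminant D = b^2 - 4ac = (1.034)^2 - 4*(-0.347)*1 = 1.069156 - (-1.388) = 2.457156.
D >= 0, so the roots are real: z = (-b +/- sqrt(D)) / (2a) = (-1.034 +/- 1.567532) / (-0.694).
  z_1 = (-1.034 + 1.567532) / (-0.694) = -0.7688,   |z_1| = 0.7688.
  z_2 = (-1.034 - 1.567532) / (-0.694) = 3.7486,   |z_2| = 3.7486.
Moduli of all roots: 0.7688, 3.7486.
All moduli strictly greater than 1? No.
Verdict: Not stationary.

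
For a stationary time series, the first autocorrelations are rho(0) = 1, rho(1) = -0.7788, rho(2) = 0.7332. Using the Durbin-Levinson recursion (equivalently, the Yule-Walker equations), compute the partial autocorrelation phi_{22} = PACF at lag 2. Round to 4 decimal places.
\phi_{22} = 0.3219

The PACF at lag k is phi_{kk}, the last component of the solution
to the Yule-Walker system G_k phi = r_k where
  (G_k)_{ij} = rho(|i - j|), (r_k)_i = rho(i), i,j = 1..k.
Equivalently, Durbin-Levinson gives phi_{kk} iteratively:
  phi_{11} = rho(1)
  phi_{kk} = [rho(k) - sum_{j=1..k-1} phi_{k-1,j} rho(k-j)]
            / [1 - sum_{j=1..k-1} phi_{k-1,j} rho(j)],
  phi_{k,j} = phi_{k-1,j} - phi_{kk} phi_{k-1,k-j},  j = 1..k-1.
Step k = 1:
  phi_11 = rho(1) = -0.7788.
Step k = 2:
  phi_22 = [rho(2) - phi_11 rho(1)] / [1 - phi_11 rho(1)] = [0.7332 - (-0.7788)(-0.7788)] / [1 - (-0.7788)(-0.7788)]
         = 0.12667056 / 0.39347056 = 0.3219.
Therefore phi_{22} = 0.3219.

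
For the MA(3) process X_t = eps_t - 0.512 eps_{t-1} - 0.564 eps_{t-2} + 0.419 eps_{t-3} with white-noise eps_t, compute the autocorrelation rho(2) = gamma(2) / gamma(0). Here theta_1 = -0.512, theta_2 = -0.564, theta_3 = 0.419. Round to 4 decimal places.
\rho(2) = -0.4434

For an MA(q) process with theta_0 = 1, the autocovariance is
  gamma(k) = sigma^2 * sum_{i=0..q-k} theta_i * theta_{i+k},
and rho(k) = gamma(k) / gamma(0). Sigma^2 cancels.
  numerator   = (1)*(-0.564) + (-0.512)*(0.419) = -0.778528.
  denominator = (1)^2 + (-0.512)^2 + (-0.564)^2 + (0.419)^2 = 1.755801.
  rho(2) = -0.778528 / 1.755801 = -0.4434.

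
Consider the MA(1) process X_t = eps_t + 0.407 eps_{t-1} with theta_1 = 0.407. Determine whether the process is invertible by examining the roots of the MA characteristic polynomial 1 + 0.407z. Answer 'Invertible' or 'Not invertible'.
\text{Invertible}

The MA(q) characteristic polynomial is P(z) = 1 + 0.407z.
Invertibility requires all roots to lie outside the unit circle, i.e. |z| > 1 for every root.
This is linear in z: 1 + (0.407) z = 0  =>  z = -1/(0.407) = -2.457002,  |z| = 2.457002.
Moduli of all roots: 2.4570.
All moduli strictly greater than 1? Yes.
Verdict: Invertible.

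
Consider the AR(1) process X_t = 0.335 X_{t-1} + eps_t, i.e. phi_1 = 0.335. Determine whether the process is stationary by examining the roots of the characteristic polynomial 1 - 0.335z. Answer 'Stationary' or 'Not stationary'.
\text{Stationary}

The AR(p) characteristic polynomial is P(z) = 1 - 0.335z.
Stationarity requires all roots to lie outside the unit circle, i.e. |z| > 1 for every root.
This is linear in z: 1 + (-0.335) z = 0  =>  z = -1/(-0.335) = 2.985075,  |z| = 2.985075.
Moduli of all roots: 2.9851.
All moduli strictly greater than 1? Yes.
Verdict: Stationary.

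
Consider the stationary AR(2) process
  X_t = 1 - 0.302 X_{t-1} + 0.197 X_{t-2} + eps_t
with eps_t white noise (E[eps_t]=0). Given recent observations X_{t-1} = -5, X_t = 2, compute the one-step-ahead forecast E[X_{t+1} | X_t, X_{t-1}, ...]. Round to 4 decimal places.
E[X_{t+1} \mid \mathcal F_t] = -0.5890

For an AR(p) model X_t = c + sum_i phi_i X_{t-i} + eps_t, the
one-step-ahead conditional mean is
  E[X_{t+1} | X_t, ...] = c + sum_i phi_i X_{t+1-i}.
Substitute known values:
  E[X_{t+1} | ...] = 1 + (-0.302) * (2) + (0.197) * (-5)
                   = -0.5890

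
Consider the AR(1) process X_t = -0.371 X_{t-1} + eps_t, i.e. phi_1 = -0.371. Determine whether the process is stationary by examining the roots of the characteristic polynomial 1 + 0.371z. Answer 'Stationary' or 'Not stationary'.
\text{Stationary}

The AR(p) characteristic polynomial is P(z) = 1 + 0.371z.
Stationarity requires all roots to lie outside the unit circle, i.e. |z| > 1 for every root.
This is linear in z: 1 + (0.371) z = 0  =>  z = -1/(0.371) = -2.695418,  |z| = 2.695418.
Moduli of all roots: 2.6954.
All moduli strictly greater than 1? Yes.
Verdict: Stationary.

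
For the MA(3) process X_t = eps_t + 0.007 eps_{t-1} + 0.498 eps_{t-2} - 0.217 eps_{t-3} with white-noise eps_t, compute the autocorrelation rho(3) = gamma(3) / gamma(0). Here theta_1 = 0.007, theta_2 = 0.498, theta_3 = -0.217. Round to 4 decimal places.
\rho(3) = -0.1675

For an MA(q) process with theta_0 = 1, the autocovariance is
  gamma(k) = sigma^2 * sum_{i=0..q-k} theta_i * theta_{i+k},
and rho(k) = gamma(k) / gamma(0). Sigma^2 cancels.
  numerator   = (1)*(-0.217) = -0.217.
  denominator = (1)^2 + (0.007)^2 + (0.498)^2 + (-0.217)^2 = 1.295142.
  rho(3) = -0.217 / 1.295142 = -0.1675.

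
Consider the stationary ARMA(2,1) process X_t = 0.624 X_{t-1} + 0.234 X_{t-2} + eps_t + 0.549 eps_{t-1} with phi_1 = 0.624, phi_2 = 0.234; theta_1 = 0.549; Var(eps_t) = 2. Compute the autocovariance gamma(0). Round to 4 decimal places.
\gamma(0) = 13.8116

Multiply the model equation by X_{t-k} and take expectations. With theta_0 = psi_0 = 1 and psi_j the MA(infinity) weights, this gives
  gamma(k) - sum_i phi_i gamma(k-i) = c_k,
  c_k = sigma^2 * sum_{j=k..q} theta_j psi_{j-k}   (c_k = 0 for k > q),
using gamma(-m) = gamma(m).
psi-weights needed (psi_j = theta_j + sum_i phi_i psi_{j-i}):
  psi_1 = theta_1 + phi_1 = 0.549 + (0.624) = 1.173
Right-hand sides:
  c_0 = sigma^2 (1 + theta_1 psi_1) = 2 * (1 + (0.549)(1.173)) = 2 * 1.643977 = 3.287954
  c_1 = sigma^2 theta_1 = 2 * (0.549) = 1.098
  c_2 = 0
Equations for k = 0, 1, 2 (AR order 2, c_2 = 0):
  (E0) gamma(0) = phi_1 gamma(1) + phi_2 gamma(2) + c_0
  (E1) gamma(1) = phi_1 gamma(0) + phi_2 gamma(1) + c_1
  (E2) gamma(2) = phi_1 gamma(1) + phi_2 gamma(0)
From (E1): gamma(1) = A gamma(0) + B with
  A = phi_1 / (1 - phi_2) = 0.624 / 0.766 = 0.814621,   B = c_1 / (1 - phi_2) = 1.098 / 0.766 = 1.43342.
Insert (E2) into (E0): gamma(0) (1 - phi_2^2) = phi_1 (1 + phi_2) gamma(1) + c_0.
  phi_1 (1 + phi_2) = (0.624)(1.234) = 0.770016,   1 - phi_2^2 = 0.945244.
Replace gamma(1) by A gamma(0) + B and collect gamma(0):
  gamma(0) [0.945244 - (0.770016)(0.814621)] = (0.770016)(1.43342) + 3.287954
  gamma(0) * 0.317972 = 4.391711
  gamma(0) = 4.391711 / 0.317972 = 13.811606.
Therefore gamma(0) = 13.8116 (to 4 decimal places).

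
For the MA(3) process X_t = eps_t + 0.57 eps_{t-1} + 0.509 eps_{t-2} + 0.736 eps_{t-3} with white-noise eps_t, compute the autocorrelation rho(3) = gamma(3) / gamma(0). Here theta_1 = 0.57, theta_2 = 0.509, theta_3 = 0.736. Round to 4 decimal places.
\rho(3) = 0.3462

For an MA(q) process with theta_0 = 1, the autocovariance is
  gamma(k) = sigma^2 * sum_{i=0..q-k} theta_i * theta_{i+k},
and rho(k) = gamma(k) / gamma(0). Sigma^2 cancels.
  numerator   = (1)*(0.736) = 0.736.
  denominator = (1)^2 + (0.57)^2 + (0.509)^2 + (0.736)^2 = 2.125677.
  rho(3) = 0.736 / 2.125677 = 0.3462.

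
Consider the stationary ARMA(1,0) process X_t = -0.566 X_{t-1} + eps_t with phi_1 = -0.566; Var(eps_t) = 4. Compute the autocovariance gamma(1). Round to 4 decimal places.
\gamma(1) = -3.3312

Multiply the model equation by X_{t-k} and take expectations. With theta_0 = psi_0 = 1 and psi_j the MA(infinity) weights, this gives
  gamma(k) - sum_i phi_i gamma(k-i) = c_k,
  c_k = sigma^2 * sum_{j=k..q} theta_j psi_{j-k}   (c_k = 0 for k > q),
using gamma(-m) = gamma(m).
Pure AR (q = 0): c_0 = sigma^2 = 4, c_k = 0 for k >= 1.
Equations for k = 0 and k = 1 (AR order 1):
  gamma(0) = phi_1 gamma(1) + c_0
  gamma(1) = phi_1 gamma(0) + c_1
Substituting the second into the first: gamma(0) (1 - phi_1^2) = c_0 + phi_1 c_1, so
  gamma(0) = c_0 / (1 - phi_1^2) = 4 / (1 - (-0.566)^2) = 4 / 0.679644 = 5.885434.
  gamma(1) = phi_1 gamma(0) = (-0.566)(5.885434) = -3.331156.
Therefore gamma(1) = -3.3312 (to 4 decimal places).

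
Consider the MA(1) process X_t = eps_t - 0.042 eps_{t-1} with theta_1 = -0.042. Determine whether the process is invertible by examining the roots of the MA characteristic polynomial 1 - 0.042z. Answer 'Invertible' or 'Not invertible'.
\text{Invertible}

The MA(q) characteristic polynomial is P(z) = 1 - 0.042z.
Invertibility requires all roots to lie outside the unit circle, i.e. |z| > 1 for every root.
This is linear in z: 1 + (-0.042) z = 0  =>  z = -1/(-0.042) = 23.809524,  |z| = 23.809524.
Moduli of all roots: 23.8095.
All moduli strictly greater than 1? Yes.
Verdict: Invertible.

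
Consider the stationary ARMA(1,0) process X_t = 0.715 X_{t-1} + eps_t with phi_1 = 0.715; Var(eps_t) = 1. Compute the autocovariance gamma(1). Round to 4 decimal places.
\gamma(1) = 1.4628

Multiply the model equation by X_{t-k} and take expectations. With theta_0 = psi_0 = 1 and psi_j the MA(infinity) weights, this gives
  gamma(k) - sum_i phi_i gamma(k-i) = c_k,
  c_k = sigma^2 * sum_{j=k..q} theta_j psi_{j-k}   (c_k = 0 for k > q),
using gamma(-m) = gamma(m).
Pure AR (q = 0): c_0 = sigma^2 = 1, c_k = 0 for k >= 1.
Equations for k = 0 and k = 1 (AR order 1):
  gamma(0) = phi_1 gamma(1) + c_0
  gamma(1) = phi_1 gamma(0) + c_1
Substituting the second into the first: gamma(0) (1 - phi_1^2) = c_0 + phi_1 c_1, so
  gamma(0) = c_0 / (1 - phi_1^2) = 1 / (1 - (0.715)^2) = 1 / 0.488775 = 2.045931.
  gamma(1) = phi_1 gamma(0) = (0.715)(2.045931) = 1.462841.
Therefore gamma(1) = 1.4628 (to 4 decimal places).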